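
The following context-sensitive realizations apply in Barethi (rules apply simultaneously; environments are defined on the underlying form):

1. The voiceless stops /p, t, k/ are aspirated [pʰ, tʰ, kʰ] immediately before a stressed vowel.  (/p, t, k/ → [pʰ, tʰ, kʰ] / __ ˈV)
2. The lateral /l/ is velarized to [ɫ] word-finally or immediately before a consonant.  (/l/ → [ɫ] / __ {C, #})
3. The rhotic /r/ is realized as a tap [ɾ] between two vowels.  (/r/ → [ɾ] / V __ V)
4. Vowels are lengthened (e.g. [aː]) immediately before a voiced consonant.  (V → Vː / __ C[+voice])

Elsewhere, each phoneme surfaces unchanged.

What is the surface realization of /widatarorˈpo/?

[wiːdataːɾoːrˈpʰo]

/w/ — not in any rule's target class → [w].
/i/ — between /w/ and /d/, before a voiced consonant — surfaces as [iː] (rule 4).
/d/ — not in any rule's target class → [d].
/a/ — between /d/ and /t/; rule 4 does not apply here → [a].
/t/ (between /a/ and /a/) fails the environment for rule 1, so it stays [t].
/a/ — between /t/ and /r/, before a voiced consonant — surfaces as [aː] (rule 4).
/r/ — between /a/ and /o/, between two vowels — surfaces as [ɾ] (rule 3).
/o/ (between /r/ and /r/): before a voiced consonant, so rule 4 applies → [oː].
/r/ (between /o/ and /p/) fails the environment for rule 3, so it stays [r].
/p/ — between /r/ and /o/, immediately before a stressed vowel — surfaces as [pʰ] (rule 1).
/o/ — word-final; rule 4 does not apply here → [o].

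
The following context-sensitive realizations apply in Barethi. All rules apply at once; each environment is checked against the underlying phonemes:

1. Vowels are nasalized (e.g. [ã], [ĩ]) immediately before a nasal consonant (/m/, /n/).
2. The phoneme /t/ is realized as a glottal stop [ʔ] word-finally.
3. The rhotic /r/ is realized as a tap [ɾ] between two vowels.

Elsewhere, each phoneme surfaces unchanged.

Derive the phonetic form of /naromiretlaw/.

[naɾõmiɾetlaw]

/n/ — not in any rule's target class → [n].
/a/ (between /n/ and /r/): rule 1 targets it, but not before a nasal consonant → unchanged [a].
Rule 3 applies to /r/ (between /a/ and /o/: between two vowels) → [ɾ].
/o/ meets the environment for rule 1 (before a nasal consonant) → [õ].
/m/ (between /o/ and /i/): no rule targets it → [m].
/i/ (between /m/ and /r/) fails the environment for rule 1, so it stays [i].
/r/ meets the environment for rule 3 (between two vowels) → [ɾ].
/e/ (between /r/ and /t/): rule 1 targets it, but not before a nasal consonant → unchanged [e].
/t/ (between /e/ and /l/): rule 2 targets it, but not word-finally → unchanged [t].
/l/ (between /t/ and /a/): no rule targets it → [l].
/a/ — between /l/ and /w/; rule 1 does not apply here → [a].
/w/ stays [w].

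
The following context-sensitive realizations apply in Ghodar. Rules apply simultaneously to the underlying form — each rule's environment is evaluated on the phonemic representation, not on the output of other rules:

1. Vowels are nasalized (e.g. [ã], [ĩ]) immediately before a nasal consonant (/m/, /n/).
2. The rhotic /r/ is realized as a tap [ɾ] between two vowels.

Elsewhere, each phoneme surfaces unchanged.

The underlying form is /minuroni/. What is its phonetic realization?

/m/ stays [m].
/i/ (between /m/ and /n/) occurs before a nasal consonant → [ĩ] by rule 1.
/n/ stays [n].
/u/ — between /n/ and /r/; rule 1 does not apply here → [u].
/r/ (between /u/ and /o/) occurs between two vowels → [ɾ] by rule 2.
/o/ — between /r/ and /n/, before a nasal consonant — surfaces as [õ] (rule 1).
/n/ — not in any rule's target class → [n].
/i/ (word-final) fails the environment for rule 1, so it stays [i].

[mĩnuɾõni]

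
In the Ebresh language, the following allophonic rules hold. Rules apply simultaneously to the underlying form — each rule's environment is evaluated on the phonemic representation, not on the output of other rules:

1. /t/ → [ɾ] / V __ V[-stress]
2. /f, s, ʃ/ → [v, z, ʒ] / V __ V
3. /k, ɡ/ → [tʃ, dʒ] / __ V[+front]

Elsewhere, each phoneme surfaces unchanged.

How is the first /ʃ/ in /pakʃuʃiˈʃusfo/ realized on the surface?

[ʃ]

/ʃ/ — between /k/ and /u/; rule 2 does not apply here → [ʃ].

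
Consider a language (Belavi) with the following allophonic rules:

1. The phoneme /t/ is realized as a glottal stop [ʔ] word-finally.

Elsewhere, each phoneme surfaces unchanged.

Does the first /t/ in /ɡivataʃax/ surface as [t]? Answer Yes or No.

Yes

/t/ — between /a/ and /a/; rule 1 does not apply here → [t].
The actual realization is [t], which matches [t].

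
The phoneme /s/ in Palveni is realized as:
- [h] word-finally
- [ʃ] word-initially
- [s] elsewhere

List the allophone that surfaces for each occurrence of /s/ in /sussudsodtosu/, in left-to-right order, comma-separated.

Occurrence 1 (position 1): word-initially → [ʃ].
Occurrence 2 (position 3): no conditioning environment matches → elsewhere allophone [s].
Occurrence 3 (position 4): no conditioning environment matches → elsewhere allophone [s].
Occurrence 4 (position 7): no conditioning environment matches → elsewhere allophone [s].
Occurrence 5 (position 12): no conditioning environment matches → elsewhere allophone [s].

[ʃ], [s], [s], [s], [s]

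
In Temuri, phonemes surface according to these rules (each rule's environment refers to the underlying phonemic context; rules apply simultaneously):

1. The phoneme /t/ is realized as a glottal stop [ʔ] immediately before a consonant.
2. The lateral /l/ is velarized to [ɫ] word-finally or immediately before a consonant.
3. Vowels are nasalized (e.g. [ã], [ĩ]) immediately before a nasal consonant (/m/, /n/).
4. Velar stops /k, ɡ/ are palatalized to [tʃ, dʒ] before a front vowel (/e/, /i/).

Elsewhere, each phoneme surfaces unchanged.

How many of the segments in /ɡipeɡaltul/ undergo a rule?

Segments that undergo a rule: /ɡ/ → [dʒ] (rule 4); /l/ → [ɫ] (rule 2); /l/ → [ɫ] (rule 2).
All other segments surface unchanged.

3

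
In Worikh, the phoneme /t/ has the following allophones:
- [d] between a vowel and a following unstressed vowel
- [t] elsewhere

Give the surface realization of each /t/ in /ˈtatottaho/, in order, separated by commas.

Occurrence 1 (position 1): no conditioning environment matches → elsewhere allophone [t].
Occurrence 2 (position 3): between a vowel and a following unstressed vowel → [d].
Occurrence 3 (position 5): no conditioning environment matches → elsewhere allophone [t].
Occurrence 4 (position 6): no conditioning environment matches → elsewhere allophone [t].

[t], [d], [t], [t]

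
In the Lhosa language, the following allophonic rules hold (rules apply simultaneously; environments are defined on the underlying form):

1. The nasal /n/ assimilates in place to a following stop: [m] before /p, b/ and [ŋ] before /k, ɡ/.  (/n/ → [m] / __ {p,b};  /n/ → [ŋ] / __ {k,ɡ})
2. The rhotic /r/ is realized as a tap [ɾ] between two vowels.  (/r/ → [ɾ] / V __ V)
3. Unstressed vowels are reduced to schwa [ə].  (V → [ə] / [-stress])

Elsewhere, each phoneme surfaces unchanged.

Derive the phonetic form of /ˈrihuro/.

[ˈrihəɾə]

/r/ — word-initial; rule 2 does not apply here → [r].
/i/ — between /r/ and /h/; rule 3 does not apply here → [i].
/h/ stays [h].
/u/ (between /h/ and /r/) occurs in an unstressed syllable → [ə] by rule 3.
/r/ meets the environment for rule 2 (between two vowels) → [ɾ].
Rule 3 applies to /o/ (word-final: in an unstressed syllable) → [ə].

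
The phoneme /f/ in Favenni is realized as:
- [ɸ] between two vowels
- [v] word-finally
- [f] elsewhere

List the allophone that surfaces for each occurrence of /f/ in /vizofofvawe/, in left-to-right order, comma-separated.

Occurrence 1 (position 5): between two vowels → [ɸ].
Occurrence 2 (position 7): no conditioning environment matches → elsewhere allophone [f].

[ɸ], [f]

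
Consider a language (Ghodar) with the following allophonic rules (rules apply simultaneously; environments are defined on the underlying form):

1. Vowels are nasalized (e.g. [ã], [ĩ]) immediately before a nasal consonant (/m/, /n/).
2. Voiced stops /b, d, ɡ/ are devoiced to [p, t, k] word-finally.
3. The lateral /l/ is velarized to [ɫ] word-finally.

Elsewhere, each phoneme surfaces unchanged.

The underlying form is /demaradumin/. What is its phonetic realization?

/d/ (word-initial): rule 2 targets it, but not word-finally → unchanged [d].
/e/ (between /d/ and /m/) occurs before a nasal consonant → [ẽ] by rule 1.
/m/ stays [m].
/a/ (between /m/ and /r/): rule 1 targets it, but not before a nasal consonant → unchanged [a].
/r/ stays [r].
/a/ — between /r/ and /d/; rule 1 does not apply here → [a].
/d/ (between /a/ and /u/): rule 2 targets it, but not word-finally → unchanged [d].
Rule 1 applies to /u/ (between /d/ and /m/: before a nasal consonant) → [ũ].
/m/ (between /u/ and /i/) is unaffected → [m].
/i/ — between /m/ and /n/, before a nasal consonant — surfaces as [ĩ] (rule 1).
/n/ (word-final): no rule targets it → [n].

[dẽmaradũmĩn]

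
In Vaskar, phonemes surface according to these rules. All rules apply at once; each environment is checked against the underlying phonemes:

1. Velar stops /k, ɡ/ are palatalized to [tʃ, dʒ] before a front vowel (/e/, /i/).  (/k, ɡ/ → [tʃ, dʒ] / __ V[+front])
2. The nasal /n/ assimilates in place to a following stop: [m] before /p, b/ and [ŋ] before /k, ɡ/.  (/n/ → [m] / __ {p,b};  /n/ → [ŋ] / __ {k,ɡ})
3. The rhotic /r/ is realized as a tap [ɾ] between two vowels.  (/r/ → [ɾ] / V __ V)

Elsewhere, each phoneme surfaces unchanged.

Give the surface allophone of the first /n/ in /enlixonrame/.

[n]

/n/ (between /e/ and /l/) is in the target of rule 2 but the environment (before a labial or velar stop) is not met → [n].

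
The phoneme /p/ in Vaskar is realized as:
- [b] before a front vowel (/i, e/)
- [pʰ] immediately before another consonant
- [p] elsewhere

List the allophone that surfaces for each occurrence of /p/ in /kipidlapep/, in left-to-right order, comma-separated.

[b], [b], [p]

Occurrence 1 (position 3): before a front vowel (/i, e/) → [b].
Occurrence 2 (position 8): before a front vowel (/i, e/) → [b].
Occurrence 3 (position 10): no conditioning environment matches → elsewhere allophone [p].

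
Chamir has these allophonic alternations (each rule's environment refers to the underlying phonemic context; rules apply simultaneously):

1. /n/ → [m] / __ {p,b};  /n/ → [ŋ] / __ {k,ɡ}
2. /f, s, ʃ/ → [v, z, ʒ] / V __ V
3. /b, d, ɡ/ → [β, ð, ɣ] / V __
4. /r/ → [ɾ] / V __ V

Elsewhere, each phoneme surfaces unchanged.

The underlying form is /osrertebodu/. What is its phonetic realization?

[osrerteβoðu]

/o/ (word-initial) is unaffected → [o].
/s/ (between /o/ and /r/) fails the environment for rule 2, so it stays [s].
/r/ (between /s/ and /e/): rule 4 targets it, but not between two vowels → unchanged [r].
/e/ (between /r/ and /r/): no rule targets it → [e].
/r/ (between /e/ and /t/) fails the environment for rule 4, so it stays [r].
/t/ — not in any rule's target class → [t].
/e/ (between /t/ and /b/): no rule targets it → [e].
/b/ — between /e/ and /o/, immediately after a vowel — surfaces as [β] (rule 3).
/o/ — not in any rule's target class → [o].
Rule 3 applies to /d/ (between /o/ and /u/: immediately after a vowel) → [ð].
/u/ stays [u].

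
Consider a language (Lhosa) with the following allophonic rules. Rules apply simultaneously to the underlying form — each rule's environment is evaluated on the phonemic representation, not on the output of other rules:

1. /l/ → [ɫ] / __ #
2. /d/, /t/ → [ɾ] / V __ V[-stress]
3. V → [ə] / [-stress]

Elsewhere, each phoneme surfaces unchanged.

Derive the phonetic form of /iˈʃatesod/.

/i/ (word-initial): in an unstressed syllable, so rule 3 applies → [ə].
/ʃ/ — not in any rule's target class → [ʃ].
/a/ (between /ʃ/ and /t/): rule 3 targets it, but not in an unstressed syllable → unchanged [a].
/t/ (between /a/ and /e/): between a vowel and a following unstressed vowel, so rule 2 applies → [ɾ].
/e/ (between /t/ and /s/) occurs in an unstressed syllable → [ə] by rule 3.
/s/ stays [s].
/o/ (between /s/ and /d/): in an unstressed syllable, so rule 3 applies → [ə].
/d/ — word-final; rule 2 does not apply here → [d].

[əˈʃaɾəsəd]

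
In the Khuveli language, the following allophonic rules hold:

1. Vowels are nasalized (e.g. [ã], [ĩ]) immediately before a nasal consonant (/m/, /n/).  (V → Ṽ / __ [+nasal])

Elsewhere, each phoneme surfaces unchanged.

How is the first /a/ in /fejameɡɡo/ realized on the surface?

[ã]

/a/ — between /j/ and /m/, before a nasal consonant — surfaces as [ã] (rule 1).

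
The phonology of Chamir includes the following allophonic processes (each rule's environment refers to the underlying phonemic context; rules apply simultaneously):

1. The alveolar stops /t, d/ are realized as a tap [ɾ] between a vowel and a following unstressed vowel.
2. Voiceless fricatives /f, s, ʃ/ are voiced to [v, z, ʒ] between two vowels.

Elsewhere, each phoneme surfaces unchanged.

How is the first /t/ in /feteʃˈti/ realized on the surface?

[ɾ]

/t/ (between /e/ and /e/): between a vowel and a following unstressed vowel, so rule 1 applies → [ɾ].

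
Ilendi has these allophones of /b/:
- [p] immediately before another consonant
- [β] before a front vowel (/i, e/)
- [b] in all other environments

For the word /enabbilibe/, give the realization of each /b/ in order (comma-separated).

Occurrence 1 (position 4): immediately before another consonant → [p].
Occurrence 2 (position 5): before a front vowel (/i, e/) → [β].
Occurrence 3 (position 9): before a front vowel (/i, e/) → [β].

[p], [β], [β]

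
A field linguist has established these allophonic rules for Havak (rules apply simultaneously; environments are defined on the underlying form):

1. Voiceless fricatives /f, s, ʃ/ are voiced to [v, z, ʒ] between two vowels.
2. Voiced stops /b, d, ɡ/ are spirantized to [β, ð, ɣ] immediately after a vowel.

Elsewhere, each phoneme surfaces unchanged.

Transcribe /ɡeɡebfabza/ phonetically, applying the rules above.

[ɡeɣeβfaβza]

/ɡ/ — word-initial; rule 2 does not apply here → [ɡ].
/e/ — not in any rule's target class → [e].
/ɡ/ meets the environment for rule 2 (immediately after a vowel) → [ɣ].
/e/ (between /ɡ/ and /b/): no rule targets it → [e].
/b/ (between /e/ and /f/): immediately after a vowel, so rule 2 applies → [β].
/f/ (between /b/ and /a/): rule 1 targets it, but not between two vowels → unchanged [f].
/a/ — not in any rule's target class → [a].
/b/ — between /a/ and /z/, immediately after a vowel — surfaces as [β] (rule 2).
/z/ — not in any rule's target class → [z].
/a/ (word-final) is unaffected → [a].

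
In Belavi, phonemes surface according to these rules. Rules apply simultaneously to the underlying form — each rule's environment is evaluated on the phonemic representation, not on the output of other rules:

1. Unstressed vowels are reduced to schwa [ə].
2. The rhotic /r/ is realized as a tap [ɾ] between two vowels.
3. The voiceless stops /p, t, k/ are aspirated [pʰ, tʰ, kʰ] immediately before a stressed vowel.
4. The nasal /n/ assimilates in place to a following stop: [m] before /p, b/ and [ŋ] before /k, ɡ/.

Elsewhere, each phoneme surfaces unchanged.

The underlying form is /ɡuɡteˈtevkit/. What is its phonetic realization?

/ɡ/ (word-initial) is unaffected → [ɡ].
/u/ — between /ɡ/ and /ɡ/, in an unstressed syllable — surfaces as [ə] (rule 1).
/ɡ/ (between /u/ and /t/) is unaffected → [ɡ].
/t/ — between /ɡ/ and /e/; rule 3 does not apply here → [t].
/e/ — between /t/ and /t/, in an unstressed syllable — surfaces as [ə] (rule 1).
/t/ — between /e/ and /e/, immediately before a stressed vowel — surfaces as [tʰ] (rule 3).
/e/ — between /t/ and /v/; rule 1 does not apply here → [e].
/v/ stays [v].
/k/ — between /v/ and /i/; rule 3 does not apply here → [k].
Rule 1 applies to /i/ (between /k/ and /t/: in an unstressed syllable) → [ə].
/t/ (word-final): rule 3 targets it, but not immediately before a stressed vowel → unchanged [t].

[ɡəɡtəˈtʰevkət]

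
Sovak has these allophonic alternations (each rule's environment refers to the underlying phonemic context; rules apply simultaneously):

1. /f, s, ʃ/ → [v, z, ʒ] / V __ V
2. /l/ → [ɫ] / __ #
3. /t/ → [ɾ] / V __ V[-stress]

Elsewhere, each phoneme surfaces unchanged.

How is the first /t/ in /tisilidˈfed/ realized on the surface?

/t/ — word-initial; rule 3 does not apply here → [t].

[t]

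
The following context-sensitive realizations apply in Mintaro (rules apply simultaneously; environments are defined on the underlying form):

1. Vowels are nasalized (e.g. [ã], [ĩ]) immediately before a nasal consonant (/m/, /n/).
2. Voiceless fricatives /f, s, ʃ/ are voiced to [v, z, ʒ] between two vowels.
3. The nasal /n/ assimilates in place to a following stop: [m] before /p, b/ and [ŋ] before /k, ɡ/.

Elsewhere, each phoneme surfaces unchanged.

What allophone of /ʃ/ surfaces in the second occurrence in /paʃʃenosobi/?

[ʃ]

/ʃ/ (between /ʃ/ and /e/) fails the environment for rule 2, so it stays [ʃ].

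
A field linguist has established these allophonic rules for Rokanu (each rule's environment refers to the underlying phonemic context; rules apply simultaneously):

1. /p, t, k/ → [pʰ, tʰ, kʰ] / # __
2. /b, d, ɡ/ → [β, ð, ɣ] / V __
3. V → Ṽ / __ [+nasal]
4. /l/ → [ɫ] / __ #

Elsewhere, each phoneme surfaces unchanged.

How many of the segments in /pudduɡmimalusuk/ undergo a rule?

4

Segments that undergo a rule: /p/ → [pʰ] (rule 1); /d/ → [ð] (rule 2); /ɡ/ → [ɣ] (rule 2); /i/ → [ĩ] (rule 3).
All other segments surface unchanged.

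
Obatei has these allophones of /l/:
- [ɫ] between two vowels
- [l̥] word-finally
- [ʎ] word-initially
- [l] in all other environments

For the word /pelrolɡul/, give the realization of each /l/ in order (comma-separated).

[l], [l], [l̥]

Occurrence 1 (position 3): no conditioning environment matches → elsewhere allophone [l].
Occurrence 2 (position 6): no conditioning environment matches → elsewhere allophone [l].
Occurrence 3 (position 9): word-finally → [l̥].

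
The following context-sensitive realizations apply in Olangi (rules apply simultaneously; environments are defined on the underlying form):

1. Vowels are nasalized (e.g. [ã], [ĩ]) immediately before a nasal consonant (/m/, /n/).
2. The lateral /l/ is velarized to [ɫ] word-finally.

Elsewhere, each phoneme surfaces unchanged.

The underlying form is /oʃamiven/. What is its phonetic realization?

[oʃãmivẽn]

/o/ (word-initial): rule 1 targets it, but not before a nasal consonant → unchanged [o].
/ʃ/ — not in any rule's target class → [ʃ].
/a/ (between /ʃ/ and /m/) occurs before a nasal consonant → [ã] by rule 1.
/m/ stays [m].
/i/ (between /m/ and /v/) is in the target of rule 1 but the environment (before a nasal consonant) is not met → [i].
/v/ stays [v].
Rule 1 applies to /e/ (between /v/ and /n/: before a nasal consonant) → [ẽ].
/n/ (word-final): no rule targets it → [n].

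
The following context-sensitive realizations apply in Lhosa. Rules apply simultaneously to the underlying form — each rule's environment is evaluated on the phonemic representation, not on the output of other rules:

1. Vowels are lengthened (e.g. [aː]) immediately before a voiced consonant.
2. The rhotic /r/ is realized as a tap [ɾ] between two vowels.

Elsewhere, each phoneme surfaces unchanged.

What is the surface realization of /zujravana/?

/z/ (word-initial) is unaffected → [z].
Rule 1 applies to /u/ (between /z/ and /j/: before a voiced consonant) → [uː].
/j/ (between /u/ and /r/): no rule targets it → [j].
/r/ (between /j/ and /a/) is in the target of rule 2 but the environment (between two vowels) is not met → [r].
/a/ meets the environment for rule 1 (before a voiced consonant) → [aː].
/v/ — not in any rule's target class → [v].
/a/ meets the environment for rule 1 (before a voiced consonant) → [aː].
/n/ stays [n].
/a/ — word-final; rule 1 does not apply here → [a].

[zuːjraːvaːna]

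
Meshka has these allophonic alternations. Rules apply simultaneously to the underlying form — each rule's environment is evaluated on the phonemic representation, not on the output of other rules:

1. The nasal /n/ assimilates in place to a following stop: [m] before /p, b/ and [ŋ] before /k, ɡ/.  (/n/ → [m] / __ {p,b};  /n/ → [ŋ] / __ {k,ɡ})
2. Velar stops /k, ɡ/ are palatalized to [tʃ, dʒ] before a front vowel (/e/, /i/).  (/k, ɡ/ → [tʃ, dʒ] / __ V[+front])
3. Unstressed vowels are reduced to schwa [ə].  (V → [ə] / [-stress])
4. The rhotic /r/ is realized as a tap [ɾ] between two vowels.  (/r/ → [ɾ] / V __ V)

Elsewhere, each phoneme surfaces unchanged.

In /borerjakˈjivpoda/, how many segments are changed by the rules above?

Segments that undergo a rule: /o/ → [ə] (rule 3); /r/ → [ɾ] (rule 4); /e/ → [ə] (rule 3); /a/ → [ə] (rule 3); /o/ → [ə] (rule 3); /a/ → [ə] (rule 3).
All other segments surface unchanged.

6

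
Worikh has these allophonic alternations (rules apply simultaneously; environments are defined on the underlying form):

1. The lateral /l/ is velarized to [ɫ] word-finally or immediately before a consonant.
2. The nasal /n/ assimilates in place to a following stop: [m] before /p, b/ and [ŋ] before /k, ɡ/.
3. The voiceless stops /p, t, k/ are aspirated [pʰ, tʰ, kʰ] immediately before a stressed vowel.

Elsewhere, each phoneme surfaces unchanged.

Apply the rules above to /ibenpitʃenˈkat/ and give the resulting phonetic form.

/i/ stays [i].
/b/ — not in any rule's target class → [b].
/e/ (between /b/ and /n/): no rule targets it → [e].
Rule 2 applies to /n/ (between /e/ and /p/: before a labial or velar stop) → [m].
/p/ — between /n/ and /i/; rule 3 does not apply here → [p].
/i/ — not in any rule's target class → [i].
/t/ (between /i/ and /ʃ/) fails the environment for rule 3, so it stays [t].
/ʃ/ (between /t/ and /e/) is unaffected → [ʃ].
/e/ (between /ʃ/ and /n/) is unaffected → [e].
Rule 2 applies to /n/ (between /e/ and /k/: before a labial or velar stop) → [ŋ].
/k/ meets the environment for rule 3 (immediately before a stressed vowel) → [kʰ].
/a/ (between /k/ and /t/) is unaffected → [a].
/t/ (word-final): rule 3 targets it, but not immediately before a stressed vowel → unchanged [t].

[ibempitʃeŋˈkʰat]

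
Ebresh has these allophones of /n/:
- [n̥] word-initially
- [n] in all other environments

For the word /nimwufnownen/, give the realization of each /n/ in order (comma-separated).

Occurrence 1 (position 1): word-initially → [n̥].
Occurrence 2 (position 7): no conditioning environment matches → elsewhere allophone [n].
Occurrence 3 (position 10): no conditioning environment matches → elsewhere allophone [n].
Occurrence 4 (position 12): no conditioning environment matches → elsewhere allophone [n].

[n̥], [n], [n], [n]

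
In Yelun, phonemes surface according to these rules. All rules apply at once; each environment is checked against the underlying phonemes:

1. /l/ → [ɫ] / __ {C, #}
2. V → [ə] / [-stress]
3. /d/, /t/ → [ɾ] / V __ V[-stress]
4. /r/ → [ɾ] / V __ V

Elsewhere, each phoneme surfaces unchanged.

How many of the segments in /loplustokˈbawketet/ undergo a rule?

Segments that undergo a rule: /o/ → [ə] (rule 2); /u/ → [ə] (rule 2); /o/ → [ə] (rule 2); /e/ → [ə] (rule 2); /t/ → [ɾ] (rule 3); /e/ → [ə] (rule 2).
All other segments surface unchanged.

6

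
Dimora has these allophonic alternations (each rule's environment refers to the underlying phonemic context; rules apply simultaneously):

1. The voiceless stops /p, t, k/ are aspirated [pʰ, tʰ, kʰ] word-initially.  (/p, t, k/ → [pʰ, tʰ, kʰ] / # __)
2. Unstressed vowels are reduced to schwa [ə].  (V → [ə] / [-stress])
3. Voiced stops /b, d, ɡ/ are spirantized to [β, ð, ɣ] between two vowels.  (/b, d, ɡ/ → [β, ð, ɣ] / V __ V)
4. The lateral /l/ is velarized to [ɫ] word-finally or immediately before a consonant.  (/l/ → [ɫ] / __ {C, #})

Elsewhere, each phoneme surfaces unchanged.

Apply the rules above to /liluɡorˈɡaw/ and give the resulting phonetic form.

[lələɣərˈɡaw]

/l/ — word-initial; rule 4 does not apply here → [l].
/i/ (between /l/ and /l/) occurs in an unstressed syllable → [ə] by rule 2.
/l/ — between /i/ and /u/; rule 4 does not apply here → [l].
Rule 2 applies to /u/ (between /l/ and /ɡ/: in an unstressed syllable) → [ə].
/ɡ/ meets the environment for rule 3 (between two vowels) → [ɣ].
/o/ (between /ɡ/ and /r/): in an unstressed syllable, so rule 2 applies → [ə].
/r/ (between /o/ and /ɡ/) is unaffected → [r].
/ɡ/ (between /r/ and /a/): rule 3 targets it, but not between two vowels → unchanged [ɡ].
/a/ (between /ɡ/ and /w/): rule 2 targets it, but not in an unstressed syllable → unchanged [a].
/w/ (word-final) is unaffected → [w].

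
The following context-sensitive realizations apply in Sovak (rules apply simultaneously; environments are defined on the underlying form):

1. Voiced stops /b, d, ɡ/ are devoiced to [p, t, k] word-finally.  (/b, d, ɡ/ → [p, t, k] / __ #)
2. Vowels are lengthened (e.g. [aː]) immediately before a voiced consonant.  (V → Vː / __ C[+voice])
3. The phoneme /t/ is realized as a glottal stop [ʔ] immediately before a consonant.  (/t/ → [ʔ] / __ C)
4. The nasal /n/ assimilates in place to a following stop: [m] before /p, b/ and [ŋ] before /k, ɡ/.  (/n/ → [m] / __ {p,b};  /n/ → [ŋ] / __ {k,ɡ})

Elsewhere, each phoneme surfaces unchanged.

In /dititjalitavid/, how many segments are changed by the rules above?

5

Segments that undergo a rule: /t/ → [ʔ] (rule 3); /a/ → [aː] (rule 2); /a/ → [aː] (rule 2); /i/ → [iː] (rule 2); /d/ → [t] (rule 1).
All other segments surface unchanged.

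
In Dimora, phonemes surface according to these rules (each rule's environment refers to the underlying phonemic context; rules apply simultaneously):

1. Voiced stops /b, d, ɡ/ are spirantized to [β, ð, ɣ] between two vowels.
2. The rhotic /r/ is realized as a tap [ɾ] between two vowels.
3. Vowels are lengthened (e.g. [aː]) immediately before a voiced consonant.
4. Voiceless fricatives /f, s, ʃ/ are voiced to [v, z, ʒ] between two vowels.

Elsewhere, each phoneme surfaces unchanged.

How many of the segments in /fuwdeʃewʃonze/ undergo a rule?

4

Segments that undergo a rule: /u/ → [uː] (rule 3); /ʃ/ → [ʒ] (rule 4); /e/ → [eː] (rule 3); /o/ → [oː] (rule 3).
All other segments surface unchanged.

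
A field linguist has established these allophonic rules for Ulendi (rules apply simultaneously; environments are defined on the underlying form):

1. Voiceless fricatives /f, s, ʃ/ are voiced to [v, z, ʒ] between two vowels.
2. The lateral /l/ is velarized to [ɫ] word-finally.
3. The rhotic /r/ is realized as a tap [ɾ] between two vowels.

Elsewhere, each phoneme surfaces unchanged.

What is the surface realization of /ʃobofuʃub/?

[ʃobovuʒub]

/ʃ/ (word-initial): rule 1 targets it, but not between two vowels → unchanged [ʃ].
Rule 1 applies to /f/ (between /o/ and /u/: between two vowels) → [v].
/ʃ/ — between /u/ and /u/, between two vowels — surfaces as [ʒ] (rule 1).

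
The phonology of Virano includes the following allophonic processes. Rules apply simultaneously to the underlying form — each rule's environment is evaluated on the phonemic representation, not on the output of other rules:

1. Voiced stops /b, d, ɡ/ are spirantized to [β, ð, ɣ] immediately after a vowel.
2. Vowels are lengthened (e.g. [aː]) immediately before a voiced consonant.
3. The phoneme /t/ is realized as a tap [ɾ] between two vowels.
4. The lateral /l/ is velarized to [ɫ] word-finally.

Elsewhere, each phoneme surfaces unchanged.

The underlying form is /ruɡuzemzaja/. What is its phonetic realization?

[ruːɣuːzeːmzaːja]

/r/ (word-initial) is unaffected → [r].
/u/ — between /r/ and /ɡ/, before a voiced consonant — surfaces as [uː] (rule 2).
/ɡ/ meets the environment for rule 1 (immediately after a vowel) → [ɣ].
/u/ (between /ɡ/ and /z/): before a voiced consonant, so rule 2 applies → [uː].
/z/ stays [z].
/e/ (between /z/ and /m/): before a voiced consonant, so rule 2 applies → [eː].
/m/ (between /e/ and /z/): no rule targets it → [m].
/z/ stays [z].
Rule 2 applies to /a/ (between /z/ and /j/: before a voiced consonant) → [aː].
/j/ — not in any rule's target class → [j].
/a/ (word-final): rule 2 targets it, but not before a voiced consonant → unchanged [a].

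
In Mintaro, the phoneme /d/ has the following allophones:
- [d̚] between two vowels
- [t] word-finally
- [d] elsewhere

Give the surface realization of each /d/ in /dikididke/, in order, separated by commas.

Occurrence 1 (position 1): no conditioning environment matches → elsewhere allophone [d].
Occurrence 2 (position 5): between two vowels → [d̚].
Occurrence 3 (position 7): no conditioning environment matches → elsewhere allophone [d].

[d], [d̚], [d]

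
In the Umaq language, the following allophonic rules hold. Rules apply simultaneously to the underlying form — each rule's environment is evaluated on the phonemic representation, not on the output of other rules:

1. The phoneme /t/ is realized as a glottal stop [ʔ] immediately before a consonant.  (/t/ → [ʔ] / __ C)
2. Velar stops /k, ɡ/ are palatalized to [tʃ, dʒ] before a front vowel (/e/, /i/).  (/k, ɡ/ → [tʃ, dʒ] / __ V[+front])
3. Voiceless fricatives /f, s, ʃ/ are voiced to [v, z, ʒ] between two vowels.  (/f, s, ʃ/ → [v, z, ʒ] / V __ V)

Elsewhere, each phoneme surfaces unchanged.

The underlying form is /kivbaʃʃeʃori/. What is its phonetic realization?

/k/ — word-initial, before a front vowel — surfaces as [tʃ] (rule 2).
/i/ stays [i].
/v/ stays [v].
/b/ (between /v/ and /a/): no rule targets it → [b].
/a/ — not in any rule's target class → [a].
/ʃ/ — between /a/ and /ʃ/; rule 3 does not apply here → [ʃ].
/ʃ/ — between /ʃ/ and /e/; rule 3 does not apply here → [ʃ].
/e/ — not in any rule's target class → [e].
/ʃ/ — between /e/ and /o/, between two vowels — surfaces as [ʒ] (rule 3).
/o/ (between /ʃ/ and /r/) is unaffected → [o].
/r/ (between /o/ and /i/): no rule targets it → [r].
/i/ stays [i].

[tʃivbaʃʃeʒori]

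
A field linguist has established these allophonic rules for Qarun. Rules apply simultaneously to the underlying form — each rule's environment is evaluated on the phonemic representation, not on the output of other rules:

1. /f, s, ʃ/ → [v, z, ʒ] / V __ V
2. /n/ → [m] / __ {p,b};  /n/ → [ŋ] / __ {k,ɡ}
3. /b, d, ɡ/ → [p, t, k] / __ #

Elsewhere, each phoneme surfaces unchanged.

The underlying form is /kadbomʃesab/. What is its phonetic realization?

[kadbomʃezap]

/k/ (word-initial) is unaffected → [k].
/a/ (between /k/ and /d/): no rule targets it → [a].
/d/ (between /a/ and /b/) fails the environment for rule 3, so it stays [d].
/b/ (between /d/ and /o/): rule 3 targets it, but not word-finally → unchanged [b].
/o/ stays [o].
/m/ — not in any rule's target class → [m].
/ʃ/ (between /m/ and /e/) is in the target of rule 1 but the environment (between two vowels) is not met → [ʃ].
/e/ (between /ʃ/ and /s/) is unaffected → [e].
/s/ (between /e/ and /a/) occurs between two vowels → [z] by rule 1.
/a/ — not in any rule's target class → [a].
/b/ — word-final, word-finally — surfaces as [p] (rule 3).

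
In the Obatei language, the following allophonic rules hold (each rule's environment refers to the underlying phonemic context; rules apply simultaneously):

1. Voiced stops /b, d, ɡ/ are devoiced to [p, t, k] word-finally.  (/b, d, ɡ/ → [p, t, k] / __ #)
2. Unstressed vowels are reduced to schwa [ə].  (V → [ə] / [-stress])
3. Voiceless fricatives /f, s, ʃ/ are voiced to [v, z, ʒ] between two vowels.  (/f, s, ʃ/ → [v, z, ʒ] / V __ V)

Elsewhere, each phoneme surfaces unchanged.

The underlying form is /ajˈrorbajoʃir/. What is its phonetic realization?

/a/ (word-initial) occurs in an unstressed syllable → [ə] by rule 2.
/j/ stays [j].
/r/ (between /j/ and /o/) is unaffected → [r].
/o/ — between /r/ and /r/; rule 2 does not apply here → [o].
/r/ stays [r].
/b/ — between /r/ and /a/; rule 1 does not apply here → [b].
Rule 2 applies to /a/ (between /b/ and /j/: in an unstressed syllable) → [ə].
/j/ (between /a/ and /o/) is unaffected → [j].
Rule 2 applies to /o/ (between /j/ and /ʃ/: in an unstressed syllable) → [ə].
/ʃ/ (between /o/ and /i/): between two vowels, so rule 3 applies → [ʒ].
/i/ meets the environment for rule 2 (in an unstressed syllable) → [ə].
/r/ — not in any rule's target class → [r].

[əjˈrorbəjəʒər]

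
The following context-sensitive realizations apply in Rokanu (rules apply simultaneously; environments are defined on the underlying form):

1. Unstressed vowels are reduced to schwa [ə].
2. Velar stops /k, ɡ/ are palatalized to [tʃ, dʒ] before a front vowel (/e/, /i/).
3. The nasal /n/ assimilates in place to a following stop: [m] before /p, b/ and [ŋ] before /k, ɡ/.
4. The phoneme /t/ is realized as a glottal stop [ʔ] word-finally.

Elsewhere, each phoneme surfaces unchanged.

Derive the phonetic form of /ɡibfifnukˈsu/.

Rule 2 applies to /ɡ/ (word-initial: before a front vowel) → [dʒ].
/i/ meets the environment for rule 1 (in an unstressed syllable) → [ə].
/b/ stays [b].
/f/ stays [f].
/i/ — between /f/ and /f/, in an unstressed syllable — surfaces as [ə] (rule 1).
/f/ (between /i/ and /n/) is unaffected → [f].
/n/ (between /f/ and /u/) is in the target of rule 3 but the environment (before a labial or velar stop) is not met → [n].
/u/ — between /n/ and /k/, in an unstressed syllable — surfaces as [ə] (rule 1).
/k/ (between /u/ and /s/) fails the environment for rule 2, so it stays [k].
/s/ — not in any rule's target class → [s].
/u/ (word-final) is in the target of rule 1 but the environment (in an unstressed syllable) is not met → [u].

[dʒəbfəfnəkˈsu]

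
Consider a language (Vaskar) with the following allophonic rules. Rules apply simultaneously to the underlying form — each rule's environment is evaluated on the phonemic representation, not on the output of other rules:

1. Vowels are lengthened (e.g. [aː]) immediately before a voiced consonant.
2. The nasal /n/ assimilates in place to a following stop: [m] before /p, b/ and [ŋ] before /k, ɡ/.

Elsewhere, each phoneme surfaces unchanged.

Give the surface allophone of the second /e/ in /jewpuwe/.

/e/ (word-final) is in the target of rule 1 but the environment (before a voiced consonant) is not met → [e].

[e]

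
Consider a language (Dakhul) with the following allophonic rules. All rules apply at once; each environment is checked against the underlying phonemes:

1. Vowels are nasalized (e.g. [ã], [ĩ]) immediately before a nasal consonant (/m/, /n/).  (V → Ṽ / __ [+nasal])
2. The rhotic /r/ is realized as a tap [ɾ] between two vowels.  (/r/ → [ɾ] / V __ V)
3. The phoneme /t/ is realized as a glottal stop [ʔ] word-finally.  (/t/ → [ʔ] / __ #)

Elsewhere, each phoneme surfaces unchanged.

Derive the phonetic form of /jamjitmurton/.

/j/ (word-initial) is unaffected → [j].
Rule 1 applies to /a/ (between /j/ and /m/: before a nasal consonant) → [ã].
/m/ (between /a/ and /j/) is unaffected → [m].
/j/ (between /m/ and /i/) is unaffected → [j].
/i/ (between /j/ and /t/): rule 1 targets it, but not before a nasal consonant → unchanged [i].
/t/ (between /i/ and /m/) is in the target of rule 3 but the environment (word-finally) is not met → [t].
/m/ (between /t/ and /u/) is unaffected → [m].
/u/ — between /m/ and /r/; rule 1 does not apply here → [u].
/r/ (between /u/ and /t/) is in the target of rule 2 but the environment (between two vowels) is not met → [r].
/t/ (between /r/ and /o/) is in the target of rule 3 but the environment (word-finally) is not met → [t].
/o/ (between /t/ and /n/) occurs before a nasal consonant → [õ] by rule 1.
/n/ (word-final) is unaffected → [n].

[jãmjitmurtõn]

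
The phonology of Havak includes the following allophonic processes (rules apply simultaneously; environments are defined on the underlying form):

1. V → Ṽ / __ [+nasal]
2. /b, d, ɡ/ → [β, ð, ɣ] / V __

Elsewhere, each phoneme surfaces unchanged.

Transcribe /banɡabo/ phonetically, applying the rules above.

[bãnɡaβo]

/b/ — word-initial; rule 2 does not apply here → [b].
/a/ meets the environment for rule 1 (before a nasal consonant) → [ã].
/n/ (between /a/ and /ɡ/): no rule targets it → [n].
/ɡ/ (between /n/ and /a/): rule 2 targets it, but not immediately after a vowel → unchanged [ɡ].
/a/ (between /ɡ/ and /b/) is in the target of rule 1 but the environment (before a nasal consonant) is not met → [a].
/b/ — between /a/ and /o/, immediately after a vowel — surfaces as [β] (rule 2).
/o/ (word-final): rule 1 targets it, but not before a nasal consonant → unchanged [o].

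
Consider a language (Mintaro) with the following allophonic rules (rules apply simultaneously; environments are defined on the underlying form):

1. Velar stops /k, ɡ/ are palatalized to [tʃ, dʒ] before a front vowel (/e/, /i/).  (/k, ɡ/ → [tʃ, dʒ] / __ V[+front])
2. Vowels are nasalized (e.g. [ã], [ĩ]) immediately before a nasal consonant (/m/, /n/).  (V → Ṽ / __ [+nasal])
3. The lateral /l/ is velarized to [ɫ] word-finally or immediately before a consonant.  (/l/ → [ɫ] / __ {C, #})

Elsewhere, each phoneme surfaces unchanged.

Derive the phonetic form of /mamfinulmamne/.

[mãmfĩnuɫmãmne]

/a/ (between /m/ and /m/) occurs before a nasal consonant → [ã] by rule 2.
Rule 2 applies to /i/ (between /f/ and /n/: before a nasal consonant) → [ĩ].
/u/ (between /n/ and /l/): rule 2 targets it, but not before a nasal consonant → unchanged [u].
/l/ meets the environment for rule 3 (word-finally or immediately before a consonant) → [ɫ].
Rule 2 applies to /a/ (between /m/ and /m/: before a nasal consonant) → [ã].
/e/ — word-final; rule 2 does not apply here → [e].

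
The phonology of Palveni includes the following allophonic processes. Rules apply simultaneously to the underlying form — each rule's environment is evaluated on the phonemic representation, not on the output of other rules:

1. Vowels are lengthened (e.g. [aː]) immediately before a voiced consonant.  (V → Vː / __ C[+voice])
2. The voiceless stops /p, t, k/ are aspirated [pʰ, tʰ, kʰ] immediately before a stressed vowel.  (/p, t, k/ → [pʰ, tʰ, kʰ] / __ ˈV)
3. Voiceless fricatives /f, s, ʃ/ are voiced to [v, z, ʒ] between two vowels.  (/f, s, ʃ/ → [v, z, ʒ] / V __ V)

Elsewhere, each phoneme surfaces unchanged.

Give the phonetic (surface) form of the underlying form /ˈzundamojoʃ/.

[ˈzuːndaːmoːjoʃ]

/z/ (word-initial): no rule targets it → [z].
/u/ (between /z/ and /n/): before a voiced consonant, so rule 1 applies → [uː].
/n/ — not in any rule's target class → [n].
/d/ — not in any rule's target class → [d].
Rule 1 applies to /a/ (between /d/ and /m/: before a voiced consonant) → [aː].
/m/ stays [m].
/o/ — between /m/ and /j/, before a voiced consonant — surfaces as [oː] (rule 1).
/j/ (between /o/ and /o/) is unaffected → [j].
/o/ (between /j/ and /ʃ/): rule 1 targets it, but not before a voiced consonant → unchanged [o].
/ʃ/ (word-final) is in the target of rule 3 but the environment (between two vowels) is not met → [ʃ].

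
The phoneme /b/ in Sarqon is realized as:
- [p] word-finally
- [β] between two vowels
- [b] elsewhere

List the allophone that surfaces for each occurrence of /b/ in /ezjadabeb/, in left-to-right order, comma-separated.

Occurrence 1 (position 7): between two vowels → [β].
Occurrence 2 (position 9): word-finally → [p].

[β], [p]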